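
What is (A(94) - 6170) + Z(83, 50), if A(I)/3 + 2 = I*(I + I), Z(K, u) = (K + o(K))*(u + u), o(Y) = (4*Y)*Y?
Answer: 2810740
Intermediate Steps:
o(Y) = 4*Y**2
Z(K, u) = 2*u*(K + 4*K**2) (Z(K, u) = (K + 4*K**2)*(u + u) = (K + 4*K**2)*(2*u) = 2*u*(K + 4*K**2))
A(I) = -6 + 6*I**2 (A(I) = -6 + 3*(I*(I + I)) = -6 + 3*(I*(2*I)) = -6 + 3*(2*I**2) = -6 + 6*I**2)
(A(94) - 6170) + Z(83, 50) = ((-6 + 6*94**2) - 6170) + 2*83*50*(1 + 4*83) = ((-6 + 6*8836) - 6170) + 2*83*50*(1 + 332) = ((-6 + 53016) - 6170) + 2*83*50*333 = (53010 - 6170) + 2763900 = 46840 + 2763900 = 2810740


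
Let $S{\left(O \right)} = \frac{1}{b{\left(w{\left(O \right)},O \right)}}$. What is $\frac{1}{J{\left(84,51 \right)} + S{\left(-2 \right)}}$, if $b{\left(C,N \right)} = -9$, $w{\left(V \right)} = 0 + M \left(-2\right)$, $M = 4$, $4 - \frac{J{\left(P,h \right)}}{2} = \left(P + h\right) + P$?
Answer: $- \frac{9}{3871} \approx -0.002325$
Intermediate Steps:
$J{\left(P,h \right)} = 8 - 4 P - 2 h$ ($J{\left(P,h \right)} = 8 - 2 \left(\left(P + h\right) + P\right) = 8 - 2 \left(h + 2 P\right) = 8 - \left(2 h + 4 P\right) = 8 - 4 P - 2 h$)
$w{\left(V \right)} = -8$ ($w{\left(V \right)} = 0 + 4 \left(-2\right) = 0 - 8 = -8$)
$S{\left(O \right)} = - \frac{1}{9}$ ($S{\left(O \right)} = \frac{1}{-9} = - \frac{1}{9}$)
$\frac{1}{J{\left(84,51 \right)} + S{\left(-2 \right)}} = \frac{1}{\left(8 - 336 - 102\right) - \frac{1}{9}} = \frac{1}{-430 - \frac{1}{9}} = \frac{1}{- \frac{3871}{9}} = - \frac{9}{3871}$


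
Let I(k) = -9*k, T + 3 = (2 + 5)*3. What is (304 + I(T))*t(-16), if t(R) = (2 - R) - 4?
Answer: 1988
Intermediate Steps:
t(R) = -2 - R
T = 18 (T = -3 + (2 + 5)*3 = -3 + 7*3 = -3 + 21 = 18)
(304 + I(T))*t(-16) = (304 - 9*18)*(-2 - 1*(-16)) = (304 - 162)*(-2 + 16) = 142*14 = 1988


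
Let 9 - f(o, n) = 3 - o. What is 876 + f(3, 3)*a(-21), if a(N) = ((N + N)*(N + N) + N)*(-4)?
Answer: -61872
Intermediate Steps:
a(N) = -16*N**2 - 4*N (a(N) = ((2*N)*(2*N) + N)*(-4) = (4*N**2 + N)*(-4) = (N + 4*N**2)*(-4) = -16*N**2 - 4*N)
f(o, n) = 6 + o (f(o, n) = 9 - (3 - o) = 9 + (-3 + o) = 6 + o)
876 + f(3, 3)*a(-21) = 876 + (6 + 3)*(-4*(-21)*(1 + 4*(-21))) = 876 + 9*(-4*(-21)*(1 - 84)) = 876 + 9*(-4*(-21)*(-83)) = 876 + 9*(-6972) = 876 - 62748 = -61872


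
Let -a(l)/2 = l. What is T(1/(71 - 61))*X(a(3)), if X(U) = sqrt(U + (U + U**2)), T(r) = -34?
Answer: -68*sqrt(6) ≈ -166.57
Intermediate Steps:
a(l) = -2*l
X(U) = sqrt(U**2 + 2*U)
T(1/(71 - 61))*X(a(3)) = -34*sqrt(24) = -34*2*sqrt(6) = -68*sqrt(6)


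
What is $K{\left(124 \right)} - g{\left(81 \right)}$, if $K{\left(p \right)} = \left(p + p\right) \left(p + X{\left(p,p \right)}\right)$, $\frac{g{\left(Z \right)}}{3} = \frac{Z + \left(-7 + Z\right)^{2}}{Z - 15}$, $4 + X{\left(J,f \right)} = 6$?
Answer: $\frac{681899}{22} \approx 30995.0$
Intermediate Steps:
$X{\left(J,f \right)} = 2$ ($X{\left(J,f \right)} = -4 + 6 = 2$)
$g{\left(Z \right)} = \frac{3 \left(Z + \left(-7 + Z\right)^{2}\right)}{-15 + Z}$ ($g{\left(Z \right)} = 3 \frac{Z + \left(-7 + Z\right)^{2}}{Z - 15} = 3 \frac{Z + \left(-7 + Z\right)^{2}}{-15 + Z} = \frac{3 \left(Z + \left(-7 + Z\right)^{2}\right)}{-15 + Z}$)
$K{\left(p \right)} = 2 p \left(2 + p\right)$ ($K{\left(p \right)} = \left(p + p\right) \left(p + 2\right) = 2 p \left(2 + p\right)$)
$K{\left(124 \right)} - g{\left(81 \right)} = 2 \cdot 124 \left(2 + 124\right) - \frac{3 \left(81 + \left(-7 + 81\right)^{2}\right)}{-15 + 81} = 2 \cdot 124 \cdot 126 - \frac{3 \left(81 + 74^{2}\right)}{66} = 31248 - 3 \cdot \frac{1}{66} \left(81 + 5476\right) = 31248 - 3 \cdot \frac{1}{66} \cdot 5557 = 31248 - \frac{5557}{22} = \frac{681899}{22}$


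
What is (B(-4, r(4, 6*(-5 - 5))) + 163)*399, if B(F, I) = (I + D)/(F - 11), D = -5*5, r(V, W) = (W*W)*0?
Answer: 65702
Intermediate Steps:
r(V, W) = 0 (r(V, W) = W²*0 = 0)
D = -25
B(F, I) = (-25 + I)/(-11 + F) (B(F, I) = (I - 25)/(F - 11) = (-25 + I)/(-11 + F))
(B(-4, r(4, 6*(-5 - 5))) + 163)*399 = ((-25 + 0)/(-11 - 4) + 163)*399 = (-25/(-15) + 163)*399 = (-1/15*(-25) + 163)*399 = (5/3 + 163)*399 = (494/3)*399 = 65702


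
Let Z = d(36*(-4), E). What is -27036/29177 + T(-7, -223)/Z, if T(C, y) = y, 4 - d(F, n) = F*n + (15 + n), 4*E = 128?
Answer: -129925811/133193005 ≈ -0.97547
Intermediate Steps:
E = 32 (E = (1/4)*128 = 32)
d(F, n) = -11 - n - F*n (d(F, n) = 4 - (F*n + (15 + n)) = 4 - (15 + n + F*n) = 4 + (-15 - n - F*n) = -11 - n - F*n)
Z = 4565 (Z = -11 - 1*32 - 1*36*(-4)*32 = -11 - 32 - 1*(-144)*32 = -11 - 32 + 4608 = 4565)
-27036/29177 + T(-7, -223)/Z = -27036/29177 - 223/4565 = -129925811/133193005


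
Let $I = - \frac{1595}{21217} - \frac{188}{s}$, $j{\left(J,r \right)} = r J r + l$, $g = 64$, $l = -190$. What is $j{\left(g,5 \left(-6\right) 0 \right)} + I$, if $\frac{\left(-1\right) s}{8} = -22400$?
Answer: $- \frac{25810222457}{135788800} \approx -190.08$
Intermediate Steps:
$s = 179200$ ($s = \left(-8\right) \left(-22400\right) = 179200$)
$j{\left(J,r \right)} = -190 + J r^{2}$ ($j{\left(J,r \right)} = r J r - 190 = J r r - 190 = J r^{2} - 190 = -190 + J r^{2}$)
$I = - \frac{10350457}{135788800}$ ($I = - \frac{1595}{21217} - \frac{188}{179200} = \left(-1595\right) \frac{1}{21217} - \frac{47}{44800} = - \frac{1595}{21217} - \frac{47}{44800} = - \frac{10350457}{135788800} \approx -0.076225$)
$j{\left(g,5 \left(-6\right) 0 \right)} + I = \left(-190 + 64 \left(5 \left(-6\right) 0\right)^{2}\right) - \frac{10350457}{135788800} = \left(-190 + 64 \left(\left(-30\right) 0\right)^{2}\right) - \frac{10350457}{135788800} = \left(-190 + 64 \cdot 0^{2}\right) - \frac{10350457}{135788800} = \left(-190 + 64 \cdot 0\right) - \frac{10350457}{135788800} = \left(-190 + 0\right) - \frac{10350457}{135788800} = -190 - \frac{10350457}{135788800} = - \frac{25810222457}{135788800}$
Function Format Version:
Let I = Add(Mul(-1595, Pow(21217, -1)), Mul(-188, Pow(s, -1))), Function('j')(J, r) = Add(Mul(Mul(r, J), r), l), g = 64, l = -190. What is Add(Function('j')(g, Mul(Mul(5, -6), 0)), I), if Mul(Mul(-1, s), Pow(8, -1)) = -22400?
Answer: Rational(-25810222457, 135788800) ≈ -190.08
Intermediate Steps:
s = 179200 (s = Mul(-8, -22400) = 179200)
Function('j')(J, r) = Add(-190, Mul(J, Pow(r, 2))) (Function('j')(J, r) = Add(Mul(Mul(r, J), r), -190) = Add(Mul(Mul(J, r), r), -190) = Add(Mul(J, Pow(r, 2)), -190) = Add(-190, Mul(J, Pow(r, 2))))
I = Rational(-10350457, 135788800) (I = Add(Mul(-1595, Pow(21217, -1)), Mul(-188, Pow(179200, -1))) = Add(Mul(-1595, Rational(1, 21217)), Mul(-188, Rational(1, 179200))) = Add(Rational(-1595, 21217), Rational(-47, 44800)) = Rational(-10350457, 135788800) ≈ -0.076225)
Add(Function('j')(g, Mul(Mul(5, -6), 0)), I) = Add(Add(-190, Mul(64, Pow(Mul(Mul(5, -6), 0), 2))), Rational(-10350457, 135788800)) = Add(Add(-190, Mul(64, Pow(Mul(-30, 0), 2))), Rational(-10350457, 135788800)) = Add(Add(-190, Mul(64, Pow(0, 2))), Rational(-10350457, 135788800)) = Add(Add(-190, Mul(64, 0)), Rational(-10350457, 135788800)) = Add(Add(-190, 0), Rational(-10350457, 135788800)) = Add(-190, Rational(-10350457, 135788800)) = Rational(-25810222457, 135788800)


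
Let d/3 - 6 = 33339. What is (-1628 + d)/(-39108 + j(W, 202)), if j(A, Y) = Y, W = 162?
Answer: -98407/38906 ≈ -2.5294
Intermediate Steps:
d = 100035 (d = 18 + 3*33339 = 18 + 100017 = 100035)
(-1628 + d)/(-39108 + j(W, 202)) = (-1628 + 100035)/(-39108 + 202) = 98407/(-38906) = 98407*(-1/38906) = -98407/38906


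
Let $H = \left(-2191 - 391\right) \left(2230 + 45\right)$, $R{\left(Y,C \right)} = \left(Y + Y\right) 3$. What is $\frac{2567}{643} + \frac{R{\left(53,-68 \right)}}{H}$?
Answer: $\frac{7539240938}{1888507075} \approx 3.9922$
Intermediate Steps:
$R{\left(Y,C \right)} = 6 Y$ ($R{\left(Y,C \right)} = 2 Y 3 = 6 Y$)
$H = -5874050$ ($H = \left(-2582\right) 2275 = -5874050$)
$\frac{2567}{643} + \frac{R{\left(53,-68 \right)}}{H} = \frac{2567}{643} + \frac{6 \cdot 53}{-5874050} = 2567 \cdot \frac{1}{643} + 318 \left(- \frac{1}{5874050}\right) = \frac{2567}{643} - \frac{159}{2937025} = \frac{7539240938}{1888507075}$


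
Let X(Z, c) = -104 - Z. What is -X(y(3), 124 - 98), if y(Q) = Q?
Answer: 107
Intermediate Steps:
-X(y(3), 124 - 98) = -(-104 - 1*3) = -(-104 - 3) = -1*(-107) = 107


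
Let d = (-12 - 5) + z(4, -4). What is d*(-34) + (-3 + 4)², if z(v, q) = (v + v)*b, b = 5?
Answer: -781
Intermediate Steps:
z(v, q) = 10*v (z(v, q) = (v + v)*5 = (2*v)*5 = 10*v)
d = 23 (d = (-12 - 5) + 10*4 = -17 + 40 = 23)
d*(-34) + (-3 + 4)² = 23*(-34) + (-3 + 4)² = -782 + 1² = -782 + 1 = -781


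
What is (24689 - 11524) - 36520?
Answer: -23355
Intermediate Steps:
(24689 - 11524) - 36520 = 13165 - 36520 = -23355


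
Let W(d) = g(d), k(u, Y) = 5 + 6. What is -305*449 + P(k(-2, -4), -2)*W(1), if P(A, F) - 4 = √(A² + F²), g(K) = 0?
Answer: -136945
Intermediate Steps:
k(u, Y) = 11
W(d) = 0
P(A, F) = 4 + √(A² + F²)
-305*449 + P(k(-2, -4), -2)*W(1) = -305*449 + (4 + √(11² + (-2)²))*0 = -136945 + (4 + √(121 + 4))*0 = -136945 + (4 + √125)*0 = -136945 + (4 + 5*√5)*0 = -136945 + 0 = -136945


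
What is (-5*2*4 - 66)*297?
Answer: -31482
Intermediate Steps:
(-5*2*4 - 66)*297 = (-10*4 - 66)*297 = (-40 - 66)*297 = -106*297 = -31482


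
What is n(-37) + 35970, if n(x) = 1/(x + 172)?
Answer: 4855951/135 ≈ 35970.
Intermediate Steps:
n(x) = 1/(172 + x)
n(-37) + 35970 = 1/(172 - 37) + 35970 = 1/135 + 35970 = 4855951/135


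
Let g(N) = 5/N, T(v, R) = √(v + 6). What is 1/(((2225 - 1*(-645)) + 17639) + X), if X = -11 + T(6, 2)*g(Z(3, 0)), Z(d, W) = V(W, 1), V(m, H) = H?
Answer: 10249/210083852 - 5*√3/210083852 ≈ 4.8744e-5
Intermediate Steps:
Z(d, W) = 1
T(v, R) = √(6 + v)
X = -11 + 10*√3 (X = -11 + √(6 + 6)*(5/1) = -11 + √12*(5*1) = -11 + (2*√3)*5 = -11 + 10*√3 ≈ 6.3205)
1/(((2225 - 1*(-645)) + 17639) + X) = 1/(((2225 - 1*(-645)) + 17639) + (-11 + 10*√3)) = 1/(((2225 + 645) + 17639) + (-11 + 10*√3)) = 1/((2870 + 17639) + (-11 + 10*√3)) = 1/(20509 + (-11 + 10*√3)) = 1/(20498 + 10*√3)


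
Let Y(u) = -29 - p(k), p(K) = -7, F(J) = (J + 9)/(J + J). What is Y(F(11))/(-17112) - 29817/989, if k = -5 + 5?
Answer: -482237/15996 ≈ -30.147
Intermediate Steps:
F(J) = (9 + J)/(2*J) (F(J) = (9 + J)/((2*J)) = (9 + J)*(1/(2*J)) = (9 + J)/(2*J))
k = 0
Y(u) = -22 (Y(u) = -29 - 1*(-7) = -29 + 7 = -22)
Y(F(11))/(-17112) - 29817/989 = -22/(-17112) - 29817/989 = -22*(-1/17112) - 29817*1/989 = 11/8556 - 29817/989 = -482237/15996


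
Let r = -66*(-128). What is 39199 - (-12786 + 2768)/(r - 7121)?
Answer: 52027091/1327 ≈ 39207.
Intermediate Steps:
r = 8448
39199 - (-12786 + 2768)/(r - 7121) = 39199 - (-12786 + 2768)/(8448 - 7121) = 39199 - (-10018)/1327 = 39199 - 1*(-10018/1327) = 39199 + 10018/1327 = 52027091/1327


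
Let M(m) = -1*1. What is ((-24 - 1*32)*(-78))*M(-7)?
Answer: -4368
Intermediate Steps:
M(m) = -1
((-24 - 1*32)*(-78))*M(-7) = ((-24 - 1*32)*(-78))*(-1) = ((-24 - 32)*(-78))*(-1) = -56*(-78)*(-1) = 4368*(-1) = -4368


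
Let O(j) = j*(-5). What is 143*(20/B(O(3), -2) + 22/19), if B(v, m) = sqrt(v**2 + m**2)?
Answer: 3146/19 + 2860*sqrt(229)/229 ≈ 354.57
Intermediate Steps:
O(j) = -5*j
B(v, m) = sqrt(m**2 + v**2)
143*(20/B(O(3), -2) + 22/19) = 143*(20/(sqrt((-2)**2 + (-5*3)**2)) + 22/19) = 143*(20/(sqrt(4 + (-15)**2)) + 22*(1/19)) = 143*(20/(sqrt(4 + 225)) + 22/19) = 143*(20/(sqrt(229)) + 22/19) = 143*(20*(sqrt(229)/229) + 22/19) = 143*(20*sqrt(229)/229 + 22/19) = 143*(22/19 + 20*sqrt(229)/229) = 3146/19 + 2860*sqrt(229)/229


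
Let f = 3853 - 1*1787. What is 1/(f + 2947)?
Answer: 1/5013 ≈ 0.00019948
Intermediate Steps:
f = 2066 (f = 3853 - 1787 = 2066)
1/(f + 2947) = 1/(2066 + 2947) = 1/5013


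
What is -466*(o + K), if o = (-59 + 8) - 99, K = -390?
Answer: 251640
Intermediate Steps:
o = -150 (o = -51 - 99 = -150)
-466*(o + K) = -466*(-150 - 390) = -466*(-540) = 251640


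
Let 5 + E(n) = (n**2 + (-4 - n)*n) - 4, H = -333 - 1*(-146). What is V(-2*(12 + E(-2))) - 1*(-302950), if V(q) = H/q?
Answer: 605917/2 ≈ 3.0296e+5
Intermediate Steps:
H = -187 (H = -333 + 146 = -187)
E(n) = -9 + n**2 + n*(-4 - n) (E(n) = -5 + ((n**2 + (-4 - n)*n) - 4) = -5 + ((n**2 + n*(-4 - n)) - 4) = -5 + (-4 + n**2 + n*(-4 - n)) = -9 + n**2 + n*(-4 - n))
V(q) = -187/q
V(-2*(12 + E(-2))) - 1*(-302950) = -187*(-1/(2*(12 + (-9 - 4*(-2))))) - 1*(-302950) = -187*(-1/(2*(12 + (-9 + 8)))) + 302950 = -187*(-1/(2*(12 - 1))) + 302950 = -187/((-2*11)) + 302950 = -187/(-22) + 302950 = -187*(-1/22) + 302950 = 17/2 + 302950 = 605917/2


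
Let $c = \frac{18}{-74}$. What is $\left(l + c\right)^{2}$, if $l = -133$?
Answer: $\frac{24304900}{1369} \approx 17754.0$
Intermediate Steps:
$c = - \frac{9}{37}$ ($c = 18 \left(- \frac{1}{74}\right) = - \frac{9}{37} \approx -0.24324$)
$\left(l + c\right)^{2} = \left(-133 - \frac{9}{37}\right)^{2} = \left(- \frac{4930}{37}\right)^{2} = \frac{24304900}{1369}$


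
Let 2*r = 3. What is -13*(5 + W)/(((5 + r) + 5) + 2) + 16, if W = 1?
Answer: 92/9 ≈ 10.222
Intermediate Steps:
r = 3/2 (r = (½)*3 = 3/2 ≈ 1.5000)
-13*(5 + W)/(((5 + r) + 5) + 2) + 16 = -13*(5 + 1)/(((5 + 3/2) + 5) + 2) + 16 = -78/((13/2 + 5) + 2) + 16 = -78/(23/2 + 2) + 16 = -78/27/2 + 16 = -78*2/27 + 16 = -13*4/9 + 16 = -52/9 + 16 = 92/9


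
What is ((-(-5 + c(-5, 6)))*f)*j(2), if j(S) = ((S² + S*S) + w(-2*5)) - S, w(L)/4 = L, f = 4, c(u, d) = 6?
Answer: 136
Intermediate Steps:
w(L) = 4*L
j(S) = -40 - S + 2*S² (j(S) = ((S² + S*S) + 4*(-2*5)) - S = ((S² + S²) + 4*(-10)) - S = (2*S² - 40) - S = (-40 + 2*S²) - S = -40 - S + 2*S²)
((-(-5 + c(-5, 6)))*f)*j(2) = (-(-5 + 6)*4)*(-40 - 1*2 + 2*2²) = (-1*1*4)*(-40 - 2 + 2*4) = (-1*4)*(-40 - 2 + 8) = -4*(-34) = 136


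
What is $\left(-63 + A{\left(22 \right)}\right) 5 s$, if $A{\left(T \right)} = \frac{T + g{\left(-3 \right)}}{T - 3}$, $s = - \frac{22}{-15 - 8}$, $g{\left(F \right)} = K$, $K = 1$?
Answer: $- \frac{129140}{437} \approx -295.51$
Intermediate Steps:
$g{\left(F \right)} = 1$
$s = \frac{22}{23}$ ($s = - \frac{22}{-23} = \left(-22\right) \left(- \frac{1}{23}\right) = \frac{22}{23} \approx 0.95652$)
$A{\left(T \right)} = \frac{1 + T}{-3 + T}$ ($A{\left(T \right)} = \frac{T + 1}{T - 3} = \frac{1 + T}{-3 + T}$)
$\left(-63 + A{\left(22 \right)}\right) 5 s = \left(-63 + \frac{1 + 22}{-3 + 22}\right) 5 \cdot \frac{22}{23} = \left(-63 + \frac{1}{19} \cdot 23\right) \frac{110}{23} = \left(-63 + \frac{23}{19}\right) \frac{110}{23} = \left(- \frac{1174}{19}\right) \frac{110}{23} = - \frac{129140}{437}$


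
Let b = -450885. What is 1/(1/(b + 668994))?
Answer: 218109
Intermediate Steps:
1/(1/(b + 668994)) = 1/(1/(-450885 + 668994)) = 1/(1/218109) = 218109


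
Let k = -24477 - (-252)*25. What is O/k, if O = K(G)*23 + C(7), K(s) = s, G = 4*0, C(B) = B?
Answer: -7/18177 ≈ -0.00038510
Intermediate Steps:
G = 0
k = -18177 (k = -24477 - 1*(-6300) = -24477 + 6300 = -18177)
O = 7 (O = 0*23 + 7 = 0 + 7 = 7)
O/k = 7/(-18177) = 7*(-1/18177) = -7/18177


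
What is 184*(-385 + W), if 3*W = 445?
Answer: -130640/3 ≈ -43547.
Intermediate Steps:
W = 445/3 (W = (⅓)*445 = 445/3 ≈ 148.33)
184*(-385 + W) = 184*(-385 + 445/3) = 184*(-710/3) = -130640/3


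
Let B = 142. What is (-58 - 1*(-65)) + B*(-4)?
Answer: -561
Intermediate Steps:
(-58 - 1*(-65)) + B*(-4) = (-58 - 1*(-65)) + 142*(-4) = (-58 + 65) - 568 = 7 - 568 = -561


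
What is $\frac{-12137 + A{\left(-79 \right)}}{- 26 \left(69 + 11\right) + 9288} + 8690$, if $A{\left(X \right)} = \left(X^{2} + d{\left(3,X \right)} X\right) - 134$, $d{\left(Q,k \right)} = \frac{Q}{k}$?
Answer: $\frac{62631493}{7208} \approx 8689.2$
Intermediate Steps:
$A{\left(X \right)} = -131 + X^{2}$ ($A{\left(X \right)} = \left(X^{2} + \frac{3}{X} X\right) - 134 = \left(X^{2} + 3\right) - 134 = \left(3 + X^{2}\right) - 134 = -131 + X^{2}$)
$\frac{-12137 + A{\left(-79 \right)}}{- 26 \left(69 + 11\right) + 9288} + 8690 = \frac{-12137 - \left(131 - \left(-79\right)^{2}\right)}{- 26 \left(69 + 11\right) + 9288} + 8690 = \frac{-12137 + \left(-131 + 6241\right)}{\left(-26\right) 80 + 9288} + 8690 = \frac{-12137 + 6110}{-2080 + 9288} + 8690 = - \frac{6027}{7208} + 8690 = \frac{62631493}{7208}$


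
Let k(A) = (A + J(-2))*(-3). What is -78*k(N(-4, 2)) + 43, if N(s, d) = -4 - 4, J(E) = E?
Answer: -2297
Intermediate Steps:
N(s, d) = -8
k(A) = 6 - 3*A (k(A) = (A - 2)*(-3) = (-2 + A)*(-3) = 6 - 3*A)
-78*k(N(-4, 2)) + 43 = -78*(6 - 3*(-8)) + 43 = -78*(6 + 24) + 43 = -78*30 + 43 = -2340 + 43 = -2297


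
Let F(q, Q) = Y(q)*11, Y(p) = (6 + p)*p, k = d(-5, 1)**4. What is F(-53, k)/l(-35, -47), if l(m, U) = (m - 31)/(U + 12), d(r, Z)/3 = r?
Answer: 87185/6 ≈ 14531.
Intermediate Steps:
d(r, Z) = 3*r
k = 50625 (k = (3*(-5))**4 = (-15)**4 = 50625)
Y(p) = p*(6 + p)
l(m, U) = (-31 + m)/(12 + U)
F(q, Q) = 11*q*(6 + q) (F(q, Q) = (q*(6 + q))*11 = 11*q*(6 + q))
F(-53, k)/l(-35, -47) = (11*(-53)*(6 - 53))/(((-31 - 35)/(12 - 47))) = (11*(-53)*(-47))/((-66/(-35))) = 27401/((-1/35*(-66))) = 27401/(66/35) = 27401*(35/66) = 87185/6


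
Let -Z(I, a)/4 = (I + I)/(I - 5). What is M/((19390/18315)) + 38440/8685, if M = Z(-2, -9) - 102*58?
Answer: -131691189310/23576301 ≈ -5585.7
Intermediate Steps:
Z(I, a) = -8*I/(-5 + I) (Z(I, a) = -4*(I + I)/(I - 5) = -4*2*I/(-5 + I) = -8*I/(-5 + I))
M = -41428/7 (M = -8*(-2)/(-5 - 2) - 102*58 = -8*(-2)/(-7) - 5916 = -8*(-2)*(-1/7) - 5916 = -16/7 - 5916 = -41428/7 ≈ -5918.3)
M/((19390/18315)) + 38440/8685 = -41428/(7*(19390/18315)) + 38440/8685 = -41428/(7*(19390*(1/18315))) + 38440*(1/8685) = -41428/(7*3878/3663) + 7688/1737 = -41428/7*3663/3878 + 7688/1737 = -75875382/13573 + 7688/1737 = -131691189310/23576301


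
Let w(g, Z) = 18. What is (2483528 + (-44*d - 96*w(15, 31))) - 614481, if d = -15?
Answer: 1867979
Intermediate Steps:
(2483528 + (-44*d - 96*w(15, 31))) - 614481 = (2483528 + (-44*(-15) - 96*18)) - 614481 = (2483528 + (660 - 1728)) - 614481 = (2483528 - 1068) - 614481 = 2482460 - 614481 = 1867979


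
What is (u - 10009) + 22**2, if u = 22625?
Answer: 13100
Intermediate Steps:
(u - 10009) + 22**2 = (22625 - 10009) + 22**2 = 12616 + 484 = 13100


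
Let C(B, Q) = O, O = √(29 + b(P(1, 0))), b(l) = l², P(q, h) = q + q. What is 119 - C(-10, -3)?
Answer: 119 - √33 ≈ 113.26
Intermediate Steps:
P(q, h) = 2*q
O = √33 (O = √(29 + (2*1)²) = √(29 + 2²) = √(29 + 4) = √33 ≈ 5.7446)
C(B, Q) = √33
119 - C(-10, -3) = 119 - √33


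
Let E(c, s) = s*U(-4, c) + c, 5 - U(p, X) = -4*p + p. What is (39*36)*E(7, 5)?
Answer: -39312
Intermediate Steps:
U(p, X) = 5 + 3*p (U(p, X) = 5 - (-4*p + p) = 5 - (-3)*p = 5 + 3*p)
E(c, s) = c - 7*s (E(c, s) = s*(5 + 3*(-4)) + c = s*(5 - 12) + c = s*(-7) + c = -7*s + c = c - 7*s)
(39*36)*E(7, 5) = (39*36)*(7 - 7*5) = 1404*(7 - 35) = 1404*(-28) = -39312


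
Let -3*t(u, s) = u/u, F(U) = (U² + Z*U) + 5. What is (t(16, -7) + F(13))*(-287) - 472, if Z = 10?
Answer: -262873/3 ≈ -87624.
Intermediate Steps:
F(U) = 5 + U² + 10*U (F(U) = (U² + 10*U) + 5 = 5 + U² + 10*U)
t(u, s) = -⅓ (t(u, s) = -u/(3*u) = -⅓*1 = -⅓)
(t(16, -7) + F(13))*(-287) - 472 = (-⅓ + (5 + 13² + 10*13))*(-287) - 472 = (-⅓ + (5 + 169 + 130))*(-287) - 472 = (-⅓ + 304)*(-287) - 472 = (911/3)*(-287) - 472 = -261457/3 - 472 = -262873/3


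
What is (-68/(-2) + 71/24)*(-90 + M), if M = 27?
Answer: -18627/8 ≈ -2328.4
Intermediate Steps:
(-68/(-2) + 71/24)*(-90 + M) = (-68/(-2) + 71/24)*(-90 + 27) = (-68*(-½) + 71*(1/24))*(-63) = (34 + 71/24)*(-63) = (887/24)*(-63) = -18627/8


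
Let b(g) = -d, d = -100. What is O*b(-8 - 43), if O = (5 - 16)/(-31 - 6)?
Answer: 1100/37 ≈ 29.730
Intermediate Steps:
b(g) = 100 (b(g) = -1*(-100) = 100)
O = 11/37 (O = -11/(-37) = -11*(-1/37) = 11/37 ≈ 0.29730)
O*b(-8 - 43) = (11/37)*100 = 1100/37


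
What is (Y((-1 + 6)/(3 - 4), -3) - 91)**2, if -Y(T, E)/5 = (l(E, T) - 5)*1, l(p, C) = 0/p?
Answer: 4356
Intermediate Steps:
l(p, C) = 0
Y(T, E) = 25 (Y(T, E) = -5*(0 - 5) = -(-25) = -5*(-5) = 25)
(Y((-1 + 6)/(3 - 4), -3) - 91)**2 = (25 - 91)**2 = (-66)**2 = 4356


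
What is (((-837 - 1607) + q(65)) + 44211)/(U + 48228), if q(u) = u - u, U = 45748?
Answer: 41767/93976 ≈ 0.44444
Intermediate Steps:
q(u) = 0
(((-837 - 1607) + q(65)) + 44211)/(U + 48228) = (((-837 - 1607) + 0) + 44211)/(45748 + 48228) = ((-2444 + 0) + 44211)/93976 = (-2444 + 44211)*(1/93976) = 41767*(1/93976) = 41767/93976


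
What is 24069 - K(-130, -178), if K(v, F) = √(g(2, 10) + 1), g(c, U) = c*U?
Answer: 24069 - √21 ≈ 24064.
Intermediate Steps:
g(c, U) = U*c
K(v, F) = √21 (K(v, F) = √(10*2 + 1) = √(20 + 1) = √21)
24069 - K(-130, -178) = 24069 - √21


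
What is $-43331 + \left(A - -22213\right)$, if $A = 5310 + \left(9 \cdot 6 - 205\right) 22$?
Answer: $-19130$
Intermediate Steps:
$A = 1988$ ($A = 5310 + \left(54 - 205\right) 22 = 5310 - 3322 = 1988$)
$-43331 + \left(A - -22213\right) = -43331 + \left(1988 - -22213\right) = -43331 + \left(1988 + 22213\right) = -43331 + 24201 = -19130$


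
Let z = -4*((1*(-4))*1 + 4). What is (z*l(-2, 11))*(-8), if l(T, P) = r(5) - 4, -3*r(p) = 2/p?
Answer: 0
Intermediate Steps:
r(p) = -2/(3*p)
z = 0 (z = -4*(-4*1 + 4) = -4*(-4 + 4) = -4*0 = 0)
l(T, P) = -62/15 (l(T, P) = -⅔/5 - 4 = -⅔*⅕ - 4 = -2/15 - 4 = -62/15)
(z*l(-2, 11))*(-8) = (0*(-62/15))*(-8) = 0*(-8) = 0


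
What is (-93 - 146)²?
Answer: 57121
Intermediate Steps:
(-93 - 146)² = (-239)² = 57121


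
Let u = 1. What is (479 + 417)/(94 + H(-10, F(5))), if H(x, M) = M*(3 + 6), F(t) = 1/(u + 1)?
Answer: 1792/197 ≈ 9.0965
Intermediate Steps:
F(t) = 1/2 (F(t) = 1/(1 + 1) = 1/2)
H(x, M) = 9*M (H(x, M) = M*9 = 9*M)
(479 + 417)/(94 + H(-10, F(5))) = (479 + 417)/(94 + 9*(1/2)) = 896/(94 + 9/2) = 896/(197/2) = 896*(2/197) = 1792/197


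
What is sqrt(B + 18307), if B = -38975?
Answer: 2*I*sqrt(5167) ≈ 143.76*I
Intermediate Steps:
sqrt(B + 18307) = sqrt(-38975 + 18307) = sqrt(-20668) = 2*I*sqrt(5167)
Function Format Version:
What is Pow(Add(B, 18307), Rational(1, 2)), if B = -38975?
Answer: Mul(2, I, Pow(5167, Rational(1, 2))) ≈ Mul(143.76, I)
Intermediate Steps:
Pow(Add(B, 18307), Rational(1, 2)) = Pow(Add(-38975, 18307), Rational(1, 2)) = Pow(-20668, Rational(1, 2)) = Mul(2, I, Pow(5167, Rational(1, 2)))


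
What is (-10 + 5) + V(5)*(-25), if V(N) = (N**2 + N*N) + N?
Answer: -1380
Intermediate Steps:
V(N) = N + 2*N**2 (V(N) = (N**2 + N**2) + N = 2*N**2 + N = N + 2*N**2)
(-10 + 5) + V(5)*(-25) = (-10 + 5) + (5*(1 + 2*5))*(-25) = -5 + (5*(1 + 10))*(-25) = -5 + (5*11)*(-25) = -5 + 55*(-25) = -5 - 1375 = -1380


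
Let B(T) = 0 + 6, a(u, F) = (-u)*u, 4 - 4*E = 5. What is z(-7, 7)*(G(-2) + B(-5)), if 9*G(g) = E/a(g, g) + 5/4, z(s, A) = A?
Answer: 2065/48 ≈ 43.021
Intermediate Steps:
E = -¼ (E = 1 - ¼*5 = 1 - 5/4 = -¼ ≈ -0.25000)
a(u, F) = -u²
G(g) = 5/36 + 1/(36*g²) (G(g) = (-(-1/g²)/4 + 5/4)/9 = (-(-1)/(4*g²) + 5*(¼))/9 = (1/(4*g²) + 5/4)/9 = (5/4 + 1/(4*g²))/9 = 5/36 + 1/(36*g²))
B(T) = 6
z(-7, 7)*(G(-2) + B(-5)) = 7*((5/36 + (1/36)/(-2)²) + 6) = 7*((5/36 + (1/36)*(¼)) + 6) = 7*((5/36 + 1/144) + 6) = 7*(7/48 + 6) = 7*(295/48) = 2065/48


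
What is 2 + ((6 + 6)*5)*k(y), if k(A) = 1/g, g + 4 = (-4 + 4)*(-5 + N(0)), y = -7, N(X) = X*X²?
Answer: -13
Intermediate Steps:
N(X) = X³
g = -4 (g = -4 + (-4 + 4)*(-5 + 0³) = -4 + 0*(-5 + 0) = -4 + 0*(-5) = -4 + 0 = -4)
k(A) = -¼ (k(A) = 1/(-4) = -¼)
2 + ((6 + 6)*5)*k(y) = 2 + ((6 + 6)*5)*(-¼) = 2 + (12*5)*(-¼) = 2 + 60*(-¼) = 2 - 15 = -13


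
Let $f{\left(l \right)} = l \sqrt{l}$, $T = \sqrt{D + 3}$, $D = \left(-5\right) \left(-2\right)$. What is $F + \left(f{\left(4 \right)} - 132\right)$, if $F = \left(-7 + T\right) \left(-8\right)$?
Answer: $-68 - 8 \sqrt{13} \approx -96.844$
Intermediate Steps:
$D = 10$
$T = \sqrt{13}$ ($T = \sqrt{10 + 3} = \sqrt{13} \approx 3.6056$)
$F = 56 - 8 \sqrt{13}$ ($F = \left(-7 + \sqrt{13}\right) \left(-8\right) = 56 - 8 \sqrt{13} \approx 27.156$)
$f{\left(l \right)} = l^{\frac{3}{2}}$
$F + \left(f{\left(4 \right)} - 132\right) = \left(56 - 8 \sqrt{13}\right) + \left(4^{\frac{3}{2}} - 132\right) = \left(56 - 8 \sqrt{13}\right) + \left(8 - 132\right) = \left(56 - 8 \sqrt{13}\right) - 124 = -68 - 8 \sqrt{13}$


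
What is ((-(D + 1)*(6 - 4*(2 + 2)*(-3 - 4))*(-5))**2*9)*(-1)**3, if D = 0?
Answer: -3132900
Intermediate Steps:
((-(D + 1)*(6 - 4*(2 + 2)*(-3 - 4))*(-5))**2*9)*(-1)**3 = ((-(0 + 1)*(6 - 4*(2 + 2)*(-3 - 4))*(-5))**2*9)*(-1)**3 = ((-(6 - 16*(-7))*(-5))**2*9)*(-1) = ((-(6 - 4*(-28))*(-5))**2*9)*(-1) = ((-(6 + 112)*(-5))**2*9)*(-1) = ((-118*(-5))**2*9)*(-1) = (590**2*9)*(-1) = (348100*9)*(-1) = 3132900*(-1) = -3132900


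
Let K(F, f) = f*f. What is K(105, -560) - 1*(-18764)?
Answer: 332364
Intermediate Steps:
K(F, f) = f**2
K(105, -560) - 1*(-18764) = (-560)**2 - 1*(-18764) = 313600 + 18764 = 332364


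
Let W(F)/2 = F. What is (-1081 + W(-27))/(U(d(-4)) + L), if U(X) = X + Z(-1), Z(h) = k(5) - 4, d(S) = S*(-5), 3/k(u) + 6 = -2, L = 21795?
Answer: -1816/34897 ≈ -0.052039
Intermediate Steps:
k(u) = -3/8 (k(u) = 3/(-6 - 2) = 3/(-8) = 3*(-1/8) = -3/8)
W(F) = 2*F
d(S) = -5*S
Z(h) = -35/8 (Z(h) = -3/8 - 4 = -35/8)
U(X) = -35/8 + X (U(X) = X - 35/8 = -35/8 + X)
(-1081 + W(-27))/(U(d(-4)) + L) = (-1081 + 2*(-27))/((-35/8 - 5*(-4)) + 21795) = (-1081 - 54)/((-35/8 + 20) + 21795) = -1135/(125/8 + 21795) = -1135/174485/8 = -1135*8/174485 = -1816/34897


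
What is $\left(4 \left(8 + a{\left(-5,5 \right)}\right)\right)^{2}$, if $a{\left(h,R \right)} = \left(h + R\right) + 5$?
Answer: $2704$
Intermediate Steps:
$a{\left(h,R \right)} = 5 + R + h$ ($a{\left(h,R \right)} = \left(R + h\right) + 5 = 5 + R + h$)
$\left(4 \left(8 + a{\left(-5,5 \right)}\right)\right)^{2} = \left(4 \left(8 + \left(5 + 5 - 5\right)\right)\right)^{2} = \left(4 \left(8 + 5\right)\right)^{2} = \left(4 \cdot 13\right)^{2} = 52^{2} = 2704$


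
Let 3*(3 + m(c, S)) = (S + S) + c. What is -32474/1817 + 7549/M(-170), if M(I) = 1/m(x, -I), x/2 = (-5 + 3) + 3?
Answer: 1522502689/1817 ≈ 8.3792e+5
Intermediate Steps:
x = 2 (x = 2*((-5 + 3) + 3) = 2*(-2 + 3) = 2*1 = 2)
m(c, S) = -3 + c/3 + 2*S/3 (m(c, S) = -3 + ((S + S) + c)/3 = -3 + (2*S + c)/3 = -3 + (c + 2*S)/3 = -3 + (c/3 + 2*S/3) = -3 + c/3 + 2*S/3)
M(I) = 1/(-7/3 - 2*I/3) (M(I) = 1/(-3 + (⅓)*2 + 2*(-I)/3) = 1/(-3 + ⅔ - 2*I/3) = 1/(-7/3 - 2*I/3))
-32474/1817 + 7549/M(-170) = -32474/1817 + 7549/((3/(-7 - 2*(-170)))) = -32474*1/1817 + 7549/((3/(-7 + 340))) = -32474/1817 + 7549/((3/333)) = -32474/1817 + 7549/((3*(1/333))) = -32474/1817 + 7549/(1/111) = -32474/1817 + 7549*111 = -32474/1817 + 837939 = 1522502689/1817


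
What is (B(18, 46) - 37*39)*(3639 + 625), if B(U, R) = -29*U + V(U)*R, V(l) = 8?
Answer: -6809608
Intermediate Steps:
B(U, R) = -29*U + 8*R
(B(18, 46) - 37*39)*(3639 + 625) = ((-29*18 + 8*46) - 37*39)*(3639 + 625) = ((-522 + 368) - 1443)*4264 = (-154 - 1443)*4264 = -1597*4264 = -6809608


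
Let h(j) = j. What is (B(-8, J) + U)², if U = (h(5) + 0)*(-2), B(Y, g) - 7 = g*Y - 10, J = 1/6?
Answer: 1849/9 ≈ 205.44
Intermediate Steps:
J = ⅙ ≈ 0.16667
B(Y, g) = -3 + Y*g (B(Y, g) = 7 + (g*Y - 10) = 7 + (Y*g - 10) = 7 + (-10 + Y*g) = -3 + Y*g)
U = -10 (U = (5 + 0)*(-2) = 5*(-2) = -10)
(B(-8, J) + U)² = ((-3 - 8*⅙) - 10)² = ((-3 - 4/3) - 10)² = (-13/3 - 10)² = (-43/3)² = 1849/9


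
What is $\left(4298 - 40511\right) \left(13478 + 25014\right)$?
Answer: $-1393910796$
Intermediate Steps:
$\left(4298 - 40511\right) \left(13478 + 25014\right) = \left(-36213\right) 38492 = -1393910796$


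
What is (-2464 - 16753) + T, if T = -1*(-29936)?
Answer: 10719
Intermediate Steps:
T = 29936
(-2464 - 16753) + T = (-2464 - 16753) + 29936 = -19217 + 29936 = 10719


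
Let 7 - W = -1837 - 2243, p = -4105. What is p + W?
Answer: -18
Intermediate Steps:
W = 4087 (W = 7 - (-1837 - 2243) = 7 - 1*(-4080) = 7 + 4080 = 4087)
p + W = -4105 + 4087 = -18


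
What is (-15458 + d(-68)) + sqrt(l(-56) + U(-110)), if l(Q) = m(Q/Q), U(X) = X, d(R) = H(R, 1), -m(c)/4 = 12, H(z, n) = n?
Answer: -15457 + I*sqrt(158) ≈ -15457.0 + 12.57*I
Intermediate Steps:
m(c) = -48 (m(c) = -4*12 = -48)
d(R) = 1
l(Q) = -48
(-15458 + d(-68)) + sqrt(l(-56) + U(-110)) = (-15458 + 1) + sqrt(-48 - 110) = -15457 + sqrt(-158) = -15457 + I*sqrt(158)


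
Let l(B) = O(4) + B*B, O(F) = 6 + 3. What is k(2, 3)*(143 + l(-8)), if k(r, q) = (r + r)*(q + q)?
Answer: 5184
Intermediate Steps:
O(F) = 9
k(r, q) = 4*q*r (k(r, q) = (2*r)*(2*q) = 4*q*r)
l(B) = 9 + B² (l(B) = 9 + B*B = 9 + B²)
k(2, 3)*(143 + l(-8)) = (4*3*2)*(143 + (9 + (-8)²)) = 24*(143 + (9 + 64)) = 24*(143 + 73) = 24*216 = 5184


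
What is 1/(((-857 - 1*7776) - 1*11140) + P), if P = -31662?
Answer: -1/51435 ≈ -1.9442e-5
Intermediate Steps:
1/(((-857 - 1*7776) - 1*11140) + P) = 1/(((-857 - 1*7776) - 1*11140) - 31662) = 1/(((-857 - 7776) - 11140) - 31662) = 1/((-8633 - 11140) - 31662) = 1/(-19773 - 31662) = 1/(-51435) = -1/51435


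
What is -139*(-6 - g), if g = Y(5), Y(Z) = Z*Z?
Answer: 4309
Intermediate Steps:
Y(Z) = Z**2
g = 25 (g = 5**2 = 25)
-139*(-6 - g) = -139*(-6 - 1*25) = -139*(-6 - 25) = -139*(-31) = 4309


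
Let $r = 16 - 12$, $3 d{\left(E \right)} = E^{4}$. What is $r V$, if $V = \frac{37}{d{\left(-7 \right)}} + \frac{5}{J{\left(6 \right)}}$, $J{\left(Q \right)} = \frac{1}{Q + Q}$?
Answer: $\frac{576684}{2401} \approx 240.18$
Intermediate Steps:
$d{\left(E \right)} = \frac{E^{4}}{3}$
$J{\left(Q \right)} = \frac{1}{2 Q}$
$V = \frac{144171}{2401}$ ($V = \frac{37}{\frac{1}{3} \left(-7\right)^{4}} + \frac{5}{\frac{1}{2} \cdot \frac{1}{6}} = \frac{37}{\frac{1}{3} \cdot 2401} + \frac{5}{\frac{1}{2} \cdot \frac{1}{6}} = \frac{37}{\frac{2401}{3}} + 5 \frac{1}{\frac{1}{12}} = 37 \cdot \frac{3}{2401} + 5 \cdot 12 = \frac{111}{2401} + 60 = \frac{144171}{2401} \approx 60.046$)
$r = 4$ ($r = 16 - 12 = 4$)
$r V = 4 \cdot \frac{144171}{2401} = \frac{576684}{2401}$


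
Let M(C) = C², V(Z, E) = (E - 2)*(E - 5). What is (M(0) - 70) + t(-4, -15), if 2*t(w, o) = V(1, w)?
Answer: -43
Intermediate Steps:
V(Z, E) = (-5 + E)*(-2 + E) (V(Z, E) = (-2 + E)*(-5 + E) = (-5 + E)*(-2 + E))
t(w, o) = 5 + w²/2 - 7*w/2 (t(w, o) = (10 + w² - 7*w)/2 = 5 + w²/2 - 7*w/2)
(M(0) - 70) + t(-4, -15) = (0² - 70) + (5 + (½)*(-4)² - 7/2*(-4)) = (0 - 70) + (5 + (½)*16 + 14) = -70 + (5 + 8 + 14) = -70 + 27 = -43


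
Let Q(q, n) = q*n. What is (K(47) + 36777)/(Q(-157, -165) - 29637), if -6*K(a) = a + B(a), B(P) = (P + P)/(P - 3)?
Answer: -4853483/492624 ≈ -9.8523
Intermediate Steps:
B(P) = 2*P/(-3 + P) (B(P) = (2*P)/(-3 + P) = 2*P/(-3 + P))
Q(q, n) = n*q
K(a) = -a/6 - a/(3*(-3 + a)) (K(a) = -(a + 2*a/(-3 + a))/6 = -a/6 - a/(3*(-3 + a)))
(K(47) + 36777)/(Q(-157, -165) - 29637) = ((⅙)*47*(1 - 1*47)/(-3 + 47) + 36777)/(-165*(-157) - 29637) = ((⅙)*47*(1 - 47)/44 + 36777)/(25905 - 29637) = ((⅙)*47*(1/44)*(-46) + 36777)/(-3732) = (-1081/132 + 36777)*(-1/3732) = (4853483/132)*(-1/3732) = -4853483/492624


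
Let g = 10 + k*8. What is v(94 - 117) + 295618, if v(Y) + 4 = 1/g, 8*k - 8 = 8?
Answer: 7685965/26 ≈ 2.9561e+5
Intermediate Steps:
k = 2 (k = 1 + (⅛)*8 = 1 + 1 = 2)
g = 26 (g = 10 + 2*8 = 10 + 16 = 26)
v(Y) = -103/26 (v(Y) = -4 + 1/26 = -103/26)
v(94 - 117) + 295618 = -103/26 + 295618 = 7685965/26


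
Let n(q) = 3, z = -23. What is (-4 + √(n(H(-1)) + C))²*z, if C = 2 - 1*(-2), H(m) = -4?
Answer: -529 + 184*√7 ≈ -42.182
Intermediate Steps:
C = 4 (C = 2 + 2 = 4)
(-4 + √(n(H(-1)) + C))²*z = (-4 + √(3 + 4))²*(-23) = (-4 + √7)²*(-23) = -23*(-4 + √7)²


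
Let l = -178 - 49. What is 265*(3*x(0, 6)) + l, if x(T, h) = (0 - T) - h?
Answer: -4997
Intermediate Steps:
x(T, h) = -T - h
l = -227
265*(3*x(0, 6)) + l = 265*(3*(-1*0 - 1*6)) - 227 = 265*(3*(0 - 6)) - 227 = 265*(3*(-6)) - 227 = 265*(-18) - 227 = -4770 - 227 = -4997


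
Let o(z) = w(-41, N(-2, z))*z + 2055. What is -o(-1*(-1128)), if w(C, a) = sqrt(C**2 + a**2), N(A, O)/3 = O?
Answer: -2055 - 1128*sqrt(11453137) ≈ -3.8195e+6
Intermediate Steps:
N(A, O) = 3*O
o(z) = 2055 + z*sqrt(1681 + 9*z**2) (o(z) = sqrt((-41)**2 + (3*z)**2)*z + 2055 = sqrt(1681 + 9*z**2)*z + 2055 = z*sqrt(1681 + 9*z**2) + 2055 = 2055 + z*sqrt(1681 + 9*z**2))
-o(-1*(-1128)) = -(2055 + (-1*(-1128))*sqrt(1681 + 9*(-1*(-1128))**2)) = -(2055 + 1128*sqrt(1681 + 9*1128**2)) = -(2055 + 1128*sqrt(1681 + 9*1272384)) = -(2055 + 1128*sqrt(1681 + 11451456)) = -(2055 + 1128*sqrt(11453137)) = -2055 - 1128*sqrt(11453137)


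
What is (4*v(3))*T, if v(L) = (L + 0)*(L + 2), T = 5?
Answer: 300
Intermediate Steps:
v(L) = L*(2 + L)
(4*v(3))*T = (4*(3*(2 + 3)))*5 = (4*(3*5))*5 = (4*15)*5 = 60*5 = 300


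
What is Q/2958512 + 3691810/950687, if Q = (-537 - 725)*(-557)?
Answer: 5795267201189/1406309448872 ≈ 4.1209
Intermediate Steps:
Q = 702934 (Q = -1262*(-557) = 702934)
Q/2958512 + 3691810/950687 = 702934/2958512 + 3691810/950687 = 702934*(1/2958512) + 3691810*(1/950687) = 351467/1479256 + 3691810/950687 = 5795267201189/1406309448872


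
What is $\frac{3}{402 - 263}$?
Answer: $\frac{3}{139} \approx 0.021583$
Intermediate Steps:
$\frac{3}{402 - 263} = \frac{3}{139}$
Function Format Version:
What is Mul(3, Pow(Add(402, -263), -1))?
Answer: Rational(3, 139) ≈ 0.021583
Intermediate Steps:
Mul(3, Pow(Add(402, -263), -1)) = Mul(3, Pow(139, -1)) = Mul(3, Rational(1, 139)) = Rational(3, 139)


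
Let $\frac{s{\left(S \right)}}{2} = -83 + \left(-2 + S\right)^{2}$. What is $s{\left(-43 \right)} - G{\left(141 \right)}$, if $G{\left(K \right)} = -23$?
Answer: $3907$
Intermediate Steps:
$s{\left(S \right)} = -166 + 2 \left(-2 + S\right)^{2}$ ($s{\left(S \right)} = 2 \left(-83 + \left(-2 + S\right)^{2}\right) = -166 + 2 \left(-2 + S\right)^{2}$)
$s{\left(-43 \right)} - G{\left(141 \right)} = \left(-166 + 2 \left(-2 - 43\right)^{2}\right) - -23 = \left(-166 + 2 \left(-45\right)^{2}\right) + 23 = \left(-166 + 2 \cdot 2025\right) + 23 = \left(-166 + 4050\right) + 23 = 3884 + 23 = 3907$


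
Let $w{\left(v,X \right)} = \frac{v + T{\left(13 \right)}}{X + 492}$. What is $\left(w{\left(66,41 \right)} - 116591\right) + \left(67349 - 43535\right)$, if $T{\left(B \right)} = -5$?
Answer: $- \frac{49450080}{533} \approx -92777.0$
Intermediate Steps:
$w{\left(v,X \right)} = \frac{-5 + v}{492 + X}$ ($w{\left(v,X \right)} = \frac{v - 5}{X + 492} = \frac{-5 + v}{492 + X}$)
$\left(w{\left(66,41 \right)} - 116591\right) + \left(67349 - 43535\right) = \left(\frac{-5 + 66}{492 + 41} - 116591\right) + \left(67349 - 43535\right) = \left(\frac{1}{533} \cdot 61 - 116591\right) + 23814 = \left(\frac{61}{533} - 116591\right) + 23814 = - \frac{62142942}{533} + 23814 = - \frac{49450080}{533}$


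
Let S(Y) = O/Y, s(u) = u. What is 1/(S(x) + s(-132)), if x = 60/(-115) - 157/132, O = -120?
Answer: -1039/64284 ≈ -0.016163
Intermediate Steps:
x = -5195/3036 (x = 60*(-1/115) - 157*1/132 = -12/23 - 157/132 = -5195/3036 ≈ -1.7111)
S(Y) = -120/Y
1/(S(x) + s(-132)) = 1/(-120/(-5195/3036) - 132) = 1/(-120*(-3036/5195) - 132) = 1/(72864/1039 - 132) = 1/(-64284/1039) = -1039/64284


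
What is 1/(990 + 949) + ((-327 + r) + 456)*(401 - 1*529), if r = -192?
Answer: 15636097/1939 ≈ 8064.0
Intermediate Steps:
1/(990 + 949) + ((-327 + r) + 456)*(401 - 1*529) = 1/(990 + 949) + ((-327 - 192) + 456)*(401 - 1*529) = 1/1939 + (-519 + 456)*(401 - 529) = 1/1939 - 63*(-128) = 1/1939 + 8064 = 15636097/1939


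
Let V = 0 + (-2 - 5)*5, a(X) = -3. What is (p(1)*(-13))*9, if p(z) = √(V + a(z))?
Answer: -117*I*√38 ≈ -721.24*I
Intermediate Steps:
V = -35 (V = 0 - 7*5 = 0 - 35 = -35)
p(z) = I*√38 (p(z) = √(-35 - 3) = √(-38) = I*√38)
(p(1)*(-13))*9 = ((I*√38)*(-13))*9 = -13*I*√38*9 = -117*I*√38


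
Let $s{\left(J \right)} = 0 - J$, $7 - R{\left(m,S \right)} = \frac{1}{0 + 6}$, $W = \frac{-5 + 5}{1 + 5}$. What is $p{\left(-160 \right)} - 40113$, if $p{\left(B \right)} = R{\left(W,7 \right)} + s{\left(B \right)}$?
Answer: $- \frac{239677}{6} \approx -39946.0$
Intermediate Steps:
$W = 0$ ($W = \frac{0}{6} = 0 \cdot \frac{1}{6} = 0$)
$R{\left(m,S \right)} = \frac{41}{6}$ ($R{\left(m,S \right)} = 7 - \frac{1}{0 + 6} = 7 - \frac{1}{6} = \frac{41}{6}$)
$s{\left(J \right)} = - J$
$p{\left(B \right)} = \frac{41}{6} - B$
$p{\left(-160 \right)} - 40113 = \left(\frac{41}{6} - -160\right) - 40113 = \left(\frac{41}{6} + 160\right) - 40113 = \frac{1001}{6} - 40113 = - \frac{239677}{6}$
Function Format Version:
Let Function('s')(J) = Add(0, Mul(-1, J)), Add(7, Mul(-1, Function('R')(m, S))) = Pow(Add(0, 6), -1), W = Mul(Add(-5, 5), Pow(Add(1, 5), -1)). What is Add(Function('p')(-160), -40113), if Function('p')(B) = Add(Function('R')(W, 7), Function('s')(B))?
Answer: Rational(-239677, 6) ≈ -39946.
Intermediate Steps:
W = 0 (W = Mul(0, Pow(6, -1)) = Mul(0, Rational(1, 6)) = 0)
Function('R')(m, S) = Rational(41, 6) (Function('R')(m, S) = Add(7, Mul(-1, Pow(Add(0, 6), -1))) = Add(7, Mul(-1, Pow(6, -1))) = Add(7, Mul(-1, Rational(1, 6))) = Add(7, Rational(-1, 6)) = Rational(41, 6))
Function('s')(J) = Mul(-1, J)
Function('p')(B) = Add(Rational(41, 6), Mul(-1, B))
Add(Function('p')(-160), -40113) = Add(Add(Rational(41, 6), Mul(-1, -160)), -40113) = Add(Add(Rational(41, 6), 160), -40113) = Add(Rational(1001, 6), -40113) = Rational(-239677, 6)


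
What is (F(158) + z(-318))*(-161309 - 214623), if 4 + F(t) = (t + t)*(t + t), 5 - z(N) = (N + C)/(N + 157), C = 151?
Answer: -6043787336920/161 ≈ -3.7539e+10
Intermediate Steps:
z(N) = 5 - (151 + N)/(157 + N) (z(N) = 5 - (N + 151)/(N + 157) = 5 - (151 + N)/(157 + N))
F(t) = -4 + 4*t² (F(t) = -4 + (t + t)*(t + t) = -4 + (2*t)*(2*t) = -4 + 4*t²)
(F(158) + z(-318))*(-161309 - 214623) = ((-4 + 4*158²) + 2*(317 + 2*(-318))/(157 - 318))*(-161309 - 214623) = ((-4 + 4*24964) + 2*(317 - 636)/(-161))*(-375932) = ((-4 + 99856) + 2*(-1/161)*(-319))*(-375932) = (99852 + 638/161)*(-375932) = (16076810/161)*(-375932) = -6043787336920/161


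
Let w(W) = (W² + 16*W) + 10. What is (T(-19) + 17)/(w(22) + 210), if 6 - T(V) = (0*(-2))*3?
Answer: 23/1056 ≈ 0.021780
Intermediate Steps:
w(W) = 10 + W² + 16*W
T(V) = 6 (T(V) = 6 - 0*(-2)*3 = 6 - 0*3 = 6 - 1*0 = 6 + 0 = 6)
(T(-19) + 17)/(w(22) + 210) = (6 + 17)/((10 + 22² + 16*22) + 210) = 23/((10 + 484 + 352) + 210) = 23/(846 + 210) = 23/1056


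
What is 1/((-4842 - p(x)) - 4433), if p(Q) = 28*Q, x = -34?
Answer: -1/8323 ≈ -0.00012015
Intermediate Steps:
1/((-4842 - p(x)) - 4433) = 1/((-4842 - 28*(-34)) - 4433) = 1/((-4842 - 1*(-952)) - 4433) = 1/((-4842 + 952) - 4433) = 1/(-3890 - 4433) = 1/(-8323) = -1/8323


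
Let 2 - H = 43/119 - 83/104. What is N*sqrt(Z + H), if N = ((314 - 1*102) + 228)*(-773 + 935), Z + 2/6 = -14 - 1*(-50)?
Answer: 5940*sqrt(13131273246)/1547 ≈ 4.4000e+5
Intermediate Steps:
Z = 107/3 (Z = -1/3 + (-14 - 1*(-50)) = -1/3 + (-14 + 50) = -1/3 + 36 = 107/3 ≈ 35.667)
H = 30157/12376 (H = 2 - (43/119 - 83/104) = 2 - 1*(-5405/12376) = 2 + 5405/12376 = 30157/12376 ≈ 2.4367)
N = 71280 (N = ((314 - 102) + 228)*162 = (212 + 228)*162 = 440*162 = 71280)
N*sqrt(Z + H) = 71280*sqrt(107/3 + 30157/12376) = 71280*sqrt(1414703/37128) = 71280*(sqrt(13131273246)/18564) = 5940*sqrt(13131273246)/1547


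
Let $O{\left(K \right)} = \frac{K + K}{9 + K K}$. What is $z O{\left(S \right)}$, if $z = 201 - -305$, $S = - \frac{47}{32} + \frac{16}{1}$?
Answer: $\frac{5019520}{75147} \approx 66.796$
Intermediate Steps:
$S = \frac{465}{32}$ ($S = \left(-47\right) \frac{1}{32} + 16 \cdot 1 = - \frac{47}{32} + 16 = \frac{465}{32} \approx 14.531$)
$O{\left(K \right)} = \frac{2 K}{9 + K^{2}}$
$z = 506$ ($z = 201 + 305 = 506$)
$z O{\left(S \right)} = 506 \cdot 2 \cdot \frac{465}{32} \frac{1}{9 + \left(\frac{465}{32}\right)^{2}} = 506 \cdot 2 \cdot \frac{465}{32} \frac{1}{9 + \frac{216225}{1024}} = 506 \cdot 2 \cdot \frac{465}{32} \frac{1}{\frac{225441}{1024}} = 506 \cdot 2 \cdot \frac{465}{32} \cdot \frac{1024}{225441} = 506 \cdot \frac{9920}{75147} = \frac{5019520}{75147}$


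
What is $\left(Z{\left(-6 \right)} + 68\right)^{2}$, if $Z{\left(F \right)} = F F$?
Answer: $10816$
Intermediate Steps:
$Z{\left(F \right)} = F^{2}$
$\left(Z{\left(-6 \right)} + 68\right)^{2} = \left(\left(-6\right)^{2} + 68\right)^{2} = \left(36 + 68\right)^{2} = 104^{2} = 10816$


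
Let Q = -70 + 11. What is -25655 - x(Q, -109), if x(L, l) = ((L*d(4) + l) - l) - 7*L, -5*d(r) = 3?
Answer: -130517/5 ≈ -26103.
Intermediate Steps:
d(r) = -⅗ (d(r) = -⅕*3 = -⅗)
Q = -59
x(L, l) = -38*L/5 (x(L, l) = ((L*(-⅗) + l) - l) - 7*L = ((-3*L/5 + l) - l) - 7*L = ((l - 3*L/5) - l) - 7*L = -3*L/5 - 7*L = -38*L/5)
-25655 - x(Q, -109) = -25655 - (-38)*(-59)/5 = -25655 - 1*2242/5 = -25655 - 2242/5 = -130517/5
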